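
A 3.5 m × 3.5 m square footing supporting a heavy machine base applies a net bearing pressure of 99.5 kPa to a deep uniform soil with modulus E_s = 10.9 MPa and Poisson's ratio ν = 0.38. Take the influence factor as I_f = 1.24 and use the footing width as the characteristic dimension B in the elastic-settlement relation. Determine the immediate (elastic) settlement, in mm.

S_e ≈ 33.9 mm

Immediate (elastic) settlement: S_e = q·B·(1−ν²)/E_s · I_f.
E_s = 10.9 MPa = 10900 kPa.
S_e = 99.5 × 3.5 × (1 − 0.38²) / 10900 × 1.24
    = 99.5 × 3.5 × 0.8556 / 10900 × 1.24
    = 0.0339 m = 33.9 mm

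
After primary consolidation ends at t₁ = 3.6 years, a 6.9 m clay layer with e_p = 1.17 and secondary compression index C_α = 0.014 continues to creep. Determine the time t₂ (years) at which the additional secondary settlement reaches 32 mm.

t₂ ≈ 18.8 years

S_s = C_α·H/(1+e_p)·log₁₀(t₂/t₁) ⇒ log₁₀(t₂/t₁) = S_s·(1+e_p)/(C_α·H).
log₁₀(t₂/t₁) = 0.032 × (1+1.17) / (0.014×6.9) = 0.7188
t₂ = t₁ × 10^0.7188 = 3.6 × 5.234 = 18.84 years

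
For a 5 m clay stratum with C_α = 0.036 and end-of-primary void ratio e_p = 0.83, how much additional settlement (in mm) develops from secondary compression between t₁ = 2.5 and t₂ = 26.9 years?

S_s ≈ 101 mm

Secondary compression: S_s = C_α·H/(1+e_p)·log₁₀(t₂/t₁)
S_s = 0.036×5/(1+0.83)×log₁₀(26.9/2.5)
    = 0.09836 × 1.032 = 0.1015 m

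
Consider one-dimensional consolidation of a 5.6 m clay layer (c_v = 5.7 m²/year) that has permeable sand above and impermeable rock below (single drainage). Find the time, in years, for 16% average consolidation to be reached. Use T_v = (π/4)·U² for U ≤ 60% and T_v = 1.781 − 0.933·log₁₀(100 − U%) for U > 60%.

t ≈ 0.111 years

Drainage path length: H_d = H = 5.6 m (single drainage).
U ≤ 60%: T_v = (π/4)·U² = (π/4)×0.16² = 0.020106.
t = T_v·H_d²/c_v = 0.020106×5.6²/5.7 = 0.1106 years.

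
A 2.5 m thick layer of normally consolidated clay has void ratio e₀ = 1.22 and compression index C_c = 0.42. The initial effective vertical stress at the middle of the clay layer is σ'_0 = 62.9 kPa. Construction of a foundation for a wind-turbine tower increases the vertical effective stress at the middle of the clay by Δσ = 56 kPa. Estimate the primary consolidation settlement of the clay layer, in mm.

Final effective stress: σ'_f = σ'_0 + Δσ = 62.9 + 56 = 118.9 kPa.
Normally consolidated clay, so the full stress increment lies on the virgin compression line:
S_c = C_c·H/(1+e₀)·log₁₀(σ'_f/σ'_0) = 0.42×2.5/(1+1.22)×log₁₀(118.9/62.9)
    = 0.47297 × 0.27653 = 0.1308 m

S_c ≈ 131 mm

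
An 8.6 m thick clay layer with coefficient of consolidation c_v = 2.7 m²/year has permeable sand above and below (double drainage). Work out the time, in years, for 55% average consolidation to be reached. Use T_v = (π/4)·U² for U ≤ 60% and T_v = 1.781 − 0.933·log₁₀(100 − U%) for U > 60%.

t ≈ 1.63 years

Drainage path length: H_d = H/2 = 4.3 m (double drainage).
U ≤ 60%: T_v = (π/4)·U² = (π/4)×0.55² = 0.23758.
t = T_v·H_d²/c_v = 0.23758×4.3²/2.7 = 1.627 years.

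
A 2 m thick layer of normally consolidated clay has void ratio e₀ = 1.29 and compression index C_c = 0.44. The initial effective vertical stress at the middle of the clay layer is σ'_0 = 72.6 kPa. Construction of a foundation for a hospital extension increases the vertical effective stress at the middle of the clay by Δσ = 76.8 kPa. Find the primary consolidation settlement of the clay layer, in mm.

S_c ≈ 120 mm

Final effective stress: σ'_f = σ'_0 + Δσ = 72.6 + 76.8 = 149.4 kPa.
Normally consolidated clay, so the full stress increment lies on the virgin compression line:
S_c = C_c·H/(1+e₀)·log₁₀(σ'_f/σ'_0) = 0.44×2/(1+1.29)×log₁₀(149.4/72.6)
    = 0.38428 × 0.31341 = 0.1204 m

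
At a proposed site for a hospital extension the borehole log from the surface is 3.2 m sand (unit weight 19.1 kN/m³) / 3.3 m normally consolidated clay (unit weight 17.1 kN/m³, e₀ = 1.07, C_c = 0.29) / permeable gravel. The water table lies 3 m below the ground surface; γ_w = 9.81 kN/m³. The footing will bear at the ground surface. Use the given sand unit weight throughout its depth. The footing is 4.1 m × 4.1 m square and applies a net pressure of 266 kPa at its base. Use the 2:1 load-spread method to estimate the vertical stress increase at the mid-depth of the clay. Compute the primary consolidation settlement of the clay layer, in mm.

S_c ≈ 116 mm

Mid-depth of clay below the ground surface: z = 3.2 + 3.3/2 = 4.85 m.
Total vertical stress at mid-clay: σ_v = 19.1×3.2 + 17.1×1.65 = 89.335 kPa.
Pore pressure: u = 9.81×(4.85 − 3) = 18.149 kPa.
Initial effective stress: σ'_0 = σ_v − u = 89.335 − 18.149 = 71.186 kPa.
Stress increase at mid-clay by the 2:1 spreading method:
Δσ = qBL/((B+z)(L+z)) = 266×4.1×4.1/((4.1+4.85)(4.1+4.85)) = 55.822 kPa
Final effective stress: σ'_f = σ'_0 + Δσ = 71.186 + 55.822 = 127.01 kPa.
Normally consolidated clay, so the full stress increment lies on the virgin compression line:
S_c = C_c·H/(1+e₀)·log₁₀(σ'_f/σ'_0) = 0.29×3.3/(1+1.07)×log₁₀(127.01/71.186)
    = 0.46232 × 0.25144 = 0.1162 m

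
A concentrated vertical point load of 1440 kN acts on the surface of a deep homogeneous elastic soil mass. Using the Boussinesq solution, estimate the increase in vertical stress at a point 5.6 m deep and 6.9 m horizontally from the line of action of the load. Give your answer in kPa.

Boussinesq vertical stress below a point load on an elastic half-space:
Δσ_z = 3P/(2πz²) · [1 + (r/z)²]^(−5/2)
r/z = 6.9/5.6 = 1.2321; [1+(r/z)²]^(−5/2) = 0.099377.
Δσ_z = 3×1440/(2π×5.6²) × 0.099377 = 21.924 × 0.099377 = 2.179 kPa

Δσ_z ≈ 2.18 kPa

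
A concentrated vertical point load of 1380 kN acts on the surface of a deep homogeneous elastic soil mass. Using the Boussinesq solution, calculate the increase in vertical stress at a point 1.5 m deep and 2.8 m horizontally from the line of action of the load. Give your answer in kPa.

Δσ_z ≈ 6.88 kPa

Boussinesq vertical stress below a point load on an elastic half-space:
Δσ_z = 3P/(2πz²) · [1 + (r/z)²]^(−5/2)
r/z = 2.8/1.5 = 1.8667; [1+(r/z)²]^(−5/2) = 0.023482.
Δσ_z = 3×1380/(2π×1.5²) × 0.023482 = 292.85 × 0.023482 = 6.877 kPa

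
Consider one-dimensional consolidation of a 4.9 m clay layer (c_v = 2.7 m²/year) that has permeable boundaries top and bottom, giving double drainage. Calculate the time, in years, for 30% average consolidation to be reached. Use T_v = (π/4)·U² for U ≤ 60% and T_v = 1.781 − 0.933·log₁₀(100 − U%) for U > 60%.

Drainage path length: H_d = H/2 = 2.45 m (double drainage).
U ≤ 60%: T_v = (π/4)·U² = (π/4)×0.3² = 0.070686.
t = T_v·H_d²/c_v = 0.070686×2.45²/2.7 = 0.1571 years.

t ≈ 0.157 years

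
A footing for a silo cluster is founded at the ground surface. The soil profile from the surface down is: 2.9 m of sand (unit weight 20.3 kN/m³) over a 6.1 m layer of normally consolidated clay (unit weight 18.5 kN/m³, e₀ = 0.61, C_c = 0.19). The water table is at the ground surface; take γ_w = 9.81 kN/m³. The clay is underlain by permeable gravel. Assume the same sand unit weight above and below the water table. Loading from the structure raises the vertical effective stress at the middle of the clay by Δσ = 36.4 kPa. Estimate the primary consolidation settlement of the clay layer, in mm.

Mid-depth of clay below the ground surface: z = 2.9 + 6.1/2 = 5.95 m.
Total vertical stress at mid-clay: σ_v = 20.3×2.9 + 18.5×3.05 = 115.29 kPa.
Pore pressure: u = 9.81×(5.95 − 0) = 58.37 kPa.
Initial effective stress: σ'_0 = σ_v − u = 115.29 − 58.37 = 56.92 kPa.
Final effective stress: σ'_f = σ'_0 + Δσ = 56.92 + 36.4 = 93.32 kPa.
Normally consolidated clay, so the full stress increment lies on the virgin compression line:
S_c = C_c·H/(1+e₀)·log₁₀(σ'_f/σ'_0) = 0.19×6.1/(1+0.61)×log₁₀(93.32/56.92)
    = 0.71988 × 0.21471 = 0.1546 m

S_c ≈ 155 mm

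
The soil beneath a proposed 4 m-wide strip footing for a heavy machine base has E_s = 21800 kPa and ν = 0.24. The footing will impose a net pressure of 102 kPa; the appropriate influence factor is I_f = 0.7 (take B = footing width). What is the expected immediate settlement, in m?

S_e ≈ 0.0123 m

Immediate (elastic) settlement: S_e = q·B·(1−ν²)/E_s · I_f.
S_e = 102 × 4 × (1 − 0.24²) / 21800 × 0.7
    = 102 × 4 × 0.9424 / 21800 × 0.7
    = 0.01235 m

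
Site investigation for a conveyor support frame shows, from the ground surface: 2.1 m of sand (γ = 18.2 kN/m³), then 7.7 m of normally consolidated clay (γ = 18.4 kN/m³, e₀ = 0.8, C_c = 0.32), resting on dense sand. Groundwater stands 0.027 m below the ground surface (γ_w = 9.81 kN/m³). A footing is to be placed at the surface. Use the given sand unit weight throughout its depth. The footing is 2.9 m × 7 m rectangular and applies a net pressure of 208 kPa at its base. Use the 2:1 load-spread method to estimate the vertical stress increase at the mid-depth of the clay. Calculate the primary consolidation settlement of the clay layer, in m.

Mid-depth of clay below the ground surface: z = 2.1 + 7.7/2 = 5.95 m.
Total vertical stress at mid-clay: σ_v = 18.2×2.1 + 18.4×3.85 = 109.06 kPa.
Pore pressure: u = 9.81×(5.95 − 0.027) = 58.105 kPa.
Initial effective stress: σ'_0 = σ_v − u = 109.06 − 58.105 = 50.955 kPa.
Stress increase at mid-clay by the 2:1 spreading method:
Δσ = qBL/((B+z)(L+z)) = 208×2.9×7/((2.9+5.95)(7+5.95)) = 36.842 kPa
Final effective stress: σ'_f = σ'_0 + Δσ = 50.955 + 36.842 = 87.797 kPa.
Normally consolidated clay, so the full stress increment lies on the virgin compression line:
S_c = C_c·H/(1+e₀)·log₁₀(σ'_f/σ'_0) = 0.32×7.7/(1+0.8)×log₁₀(87.797/50.955)
    = 1.3689 × 0.23629 = 0.3235 m

S_c ≈ 0.323 m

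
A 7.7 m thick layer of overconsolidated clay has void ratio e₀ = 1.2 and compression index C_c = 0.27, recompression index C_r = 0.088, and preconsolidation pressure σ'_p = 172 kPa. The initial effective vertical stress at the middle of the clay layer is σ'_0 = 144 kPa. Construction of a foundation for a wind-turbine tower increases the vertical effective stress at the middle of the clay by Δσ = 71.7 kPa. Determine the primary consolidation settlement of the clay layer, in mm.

Final effective stress: σ'_f = 144 + 71.7 = 215.7 kPa.
σ'_f = 215.7 > σ'_p = 172 kPa, so the stress path crosses the preconsolidation pressure — recompression up to σ'_p, then virgin compression beyond:
S_c = H/(1+e₀)·[C_r·log₁₀(σ'_p/σ'_0) + C_c·log₁₀(σ'_f/σ'_p)]
    = 7.7/2.2 × [0.088×log₁₀(172/144) + 0.27×log₁₀(215.7/172)]
    = 3.5 × [0.0067906 + 0.026547] = 0.1167 m

S_c ≈ 117 mm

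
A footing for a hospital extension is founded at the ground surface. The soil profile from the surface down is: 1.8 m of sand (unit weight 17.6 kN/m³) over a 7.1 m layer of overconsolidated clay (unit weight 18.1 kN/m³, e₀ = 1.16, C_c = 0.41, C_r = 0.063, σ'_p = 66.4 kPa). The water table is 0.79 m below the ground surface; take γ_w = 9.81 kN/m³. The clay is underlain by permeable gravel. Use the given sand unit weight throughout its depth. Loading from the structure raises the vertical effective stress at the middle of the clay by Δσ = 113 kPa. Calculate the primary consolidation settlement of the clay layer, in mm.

S_c ≈ 553 mm

Mid-depth of clay below the ground surface: z = 1.8 + 7.1/2 = 5.35 m.
Total vertical stress at mid-clay: σ_v = 17.6×1.8 + 18.1×3.55 = 95.935 kPa.
Pore pressure: u = 9.81×(5.35 − 0.79) = 44.734 kPa.
Initial effective stress: σ'_0 = σ_v − u = 95.935 − 44.734 = 51.201 kPa.
Final effective stress: σ'_f = 51.201 + 113 = 164.2 kPa.
σ'_f = 164.2 > σ'_p = 66.4 kPa, so the stress path crosses the preconsolidation pressure — recompression up to σ'_p, then virgin compression beyond:
S_c = H/(1+e₀)·[C_r·log₁₀(σ'_p/σ'_0) + C_c·log₁₀(σ'_f/σ'_p)]
    = 7.1/2.16 × [0.063×log₁₀(66.4/51.201) + 0.41×log₁₀(164.2/66.4)]
    = 3.287 × [0.007112 + 0.16121] = 0.5533 m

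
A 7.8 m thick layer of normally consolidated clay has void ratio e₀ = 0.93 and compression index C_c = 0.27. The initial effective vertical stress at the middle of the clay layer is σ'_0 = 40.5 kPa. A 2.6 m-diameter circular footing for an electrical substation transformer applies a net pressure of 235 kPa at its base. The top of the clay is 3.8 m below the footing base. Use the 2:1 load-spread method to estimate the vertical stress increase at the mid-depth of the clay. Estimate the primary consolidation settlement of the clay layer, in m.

S_c ≈ 0.149 m

Mid-depth of clay below the footing base: z = 3.8 + 7.8/2 = 7.7 m.
Stress increase at mid-clay by the 2:1 spreading method:
Δσ ≈ qD²/(D+z)² = 235×2.6²/(2.6+7.7)² = 14.974 kPa
Final effective stress: σ'_f = σ'_0 + Δσ = 40.5 + 14.974 = 55.474 kPa.
Normally consolidated clay, so the full stress increment lies on the virgin compression line:
S_c = C_c·H/(1+e₀)·log₁₀(σ'_f/σ'_0) = 0.27×7.8/(1+0.93)×log₁₀(55.474/40.5)
    = 1.0912 × 0.13663 = 0.1491 m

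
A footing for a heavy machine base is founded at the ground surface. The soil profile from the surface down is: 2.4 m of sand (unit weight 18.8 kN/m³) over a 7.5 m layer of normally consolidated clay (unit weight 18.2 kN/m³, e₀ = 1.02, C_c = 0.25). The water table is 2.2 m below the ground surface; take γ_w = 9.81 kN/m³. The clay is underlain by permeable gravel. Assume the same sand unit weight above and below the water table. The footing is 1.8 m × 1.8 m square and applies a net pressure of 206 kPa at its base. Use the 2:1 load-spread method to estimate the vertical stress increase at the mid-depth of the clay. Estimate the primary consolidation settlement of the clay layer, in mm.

Mid-depth of clay below the ground surface: z = 2.4 + 7.5/2 = 6.15 m.
Total vertical stress at mid-clay: σ_v = 18.8×2.4 + 18.2×3.75 = 113.37 kPa.
Pore pressure: u = 9.81×(6.15 − 2.2) = 38.75 kPa.
Initial effective stress: σ'_0 = σ_v − u = 113.37 − 38.75 = 74.62 kPa.
Stress increase at mid-clay by the 2:1 spreading method:
Δσ = qBL/((B+z)(L+z)) = 206×1.8×1.8/((1.8+6.15)(1.8+6.15)) = 10.56 kPa
Final effective stress: σ'_f = σ'_0 + Δσ = 74.62 + 10.56 = 85.18 kPa.
Normally consolidated clay, so the full stress increment lies on the virgin compression line:
S_c = C_c·H/(1+e₀)·log₁₀(σ'_f/σ'_0) = 0.25×7.5/(1+1.02)×log₁₀(85.18/74.62)
    = 0.92822 × 0.057482 = 0.05336 m

S_c ≈ 53.4 mm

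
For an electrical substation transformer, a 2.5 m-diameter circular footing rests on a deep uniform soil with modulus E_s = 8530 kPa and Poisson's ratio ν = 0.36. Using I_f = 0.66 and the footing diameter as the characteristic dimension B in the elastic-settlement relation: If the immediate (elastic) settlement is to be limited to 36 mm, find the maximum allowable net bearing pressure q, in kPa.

S_e = q·B·(1−ν²)/E_s · I_f  ⇒  q = S_e·E_s / (B·(1−ν²)·I_f).
q = 0.036 × 8530 / (2.5 × 0.8704 × 0.66) = 213.8 kPa

q ≈ 214 kPa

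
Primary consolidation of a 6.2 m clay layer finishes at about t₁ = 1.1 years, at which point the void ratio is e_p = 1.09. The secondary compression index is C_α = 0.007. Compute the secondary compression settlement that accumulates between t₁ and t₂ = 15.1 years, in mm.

S_s ≈ 23.6 mm

Secondary compression: S_s = C_α·H/(1+e_p)·log₁₀(t₂/t₁)
S_s = 0.007×6.2/(1+1.09)×log₁₀(15.1/1.1)
    = 0.02077 × 1.138 = 0.02362 m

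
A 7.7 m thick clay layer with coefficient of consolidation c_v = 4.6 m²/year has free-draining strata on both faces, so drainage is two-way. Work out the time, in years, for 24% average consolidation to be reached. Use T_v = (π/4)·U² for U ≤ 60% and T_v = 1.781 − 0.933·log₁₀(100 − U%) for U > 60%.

t ≈ 0.146 years

Drainage path length: H_d = H/2 = 3.85 m (double drainage).
U ≤ 60%: T_v = (π/4)·U² = (π/4)×0.24² = 0.045239.
t = T_v·H_d²/c_v = 0.045239×3.85²/4.6 = 0.1458 years.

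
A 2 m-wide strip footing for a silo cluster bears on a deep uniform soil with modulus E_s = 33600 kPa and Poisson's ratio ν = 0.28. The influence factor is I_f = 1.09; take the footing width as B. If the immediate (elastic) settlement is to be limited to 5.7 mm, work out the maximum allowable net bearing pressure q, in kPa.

S_e = q·B·(1−ν²)/E_s · I_f  ⇒  q = S_e·E_s / (B·(1−ν²)·I_f).
q = 0.0057 × 33600 / (2 × 0.9216 × 1.09) = 95.33 kPa

q ≈ 95.3 kPa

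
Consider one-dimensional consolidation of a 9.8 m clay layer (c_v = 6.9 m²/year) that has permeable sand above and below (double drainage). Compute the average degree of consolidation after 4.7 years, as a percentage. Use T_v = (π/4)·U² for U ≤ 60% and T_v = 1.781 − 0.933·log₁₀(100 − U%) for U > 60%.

Drainage path length: H_d = H/2 = 4.9 m (double drainage).
T_v = c_v·t/H_d² = 6.9×4.7/4.9² = 1.3507.
T_v = 1.3507 corresponds to the U > 60% branch:
U = 1 − 10^((1.781 − T_v)/0.933)/100 = 0.9711

U ≈ 97.1 %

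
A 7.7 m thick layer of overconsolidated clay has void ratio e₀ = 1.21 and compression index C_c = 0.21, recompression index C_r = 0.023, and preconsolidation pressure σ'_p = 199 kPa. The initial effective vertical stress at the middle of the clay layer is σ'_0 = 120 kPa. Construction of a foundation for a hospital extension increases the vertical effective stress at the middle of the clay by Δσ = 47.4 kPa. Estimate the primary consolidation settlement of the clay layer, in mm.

S_c ≈ 11.6 mm

Final effective stress: σ'_f = 120 + 47.4 = 167.4 kPa.
σ'_f = 167.4 ≤ σ'_p = 199 kPa, so the clay remains overconsolidated and only the recompression index applies:
S_c = C_r·H/(1+e₀)·log₁₀(σ'_f/σ'_0) = 0.023×7.7/2.21×log₁₀(167.4/120)
    = 0.080137 × 0.14457 = 0.01159 m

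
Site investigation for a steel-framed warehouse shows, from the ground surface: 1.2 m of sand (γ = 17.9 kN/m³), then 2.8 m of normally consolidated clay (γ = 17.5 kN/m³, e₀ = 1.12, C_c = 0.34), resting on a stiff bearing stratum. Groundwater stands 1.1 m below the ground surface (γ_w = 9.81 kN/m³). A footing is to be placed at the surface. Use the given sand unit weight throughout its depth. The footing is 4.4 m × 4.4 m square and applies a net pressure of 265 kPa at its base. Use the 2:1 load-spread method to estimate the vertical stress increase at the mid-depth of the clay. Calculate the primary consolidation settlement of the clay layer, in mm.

Mid-depth of clay below the ground surface: z = 1.2 + 2.8/2 = 2.6 m.
Total vertical stress at mid-clay: σ_v = 17.9×1.2 + 17.5×1.4 = 45.98 kPa.
Pore pressure: u = 9.81×(2.6 − 1.1) = 14.715 kPa.
Initial effective stress: σ'_0 = σ_v − u = 45.98 − 14.715 = 31.265 kPa.
Stress increase at mid-clay by the 2:1 spreading method:
Δσ = qBL/((B+z)(L+z)) = 265×4.4×4.4/((4.4+2.6)(4.4+2.6)) = 104.7 kPa
Final effective stress: σ'_f = σ'_0 + Δσ = 31.265 + 104.7 = 135.97 kPa.
Normally consolidated clay, so the full stress increment lies on the virgin compression line:
S_c = C_c·H/(1+e₀)·log₁₀(σ'_f/σ'_0) = 0.34×2.8/(1+1.12)×log₁₀(135.97/31.265)
    = 0.44906 × 0.63838 = 0.2867 m

S_c ≈ 287 mm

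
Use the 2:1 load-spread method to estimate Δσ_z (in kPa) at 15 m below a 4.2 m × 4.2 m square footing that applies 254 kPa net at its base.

Δσ_z ≈ 12.2 kPa

By the 2:1 method the load spreads at 1 horizontal : 2 vertical, so at depth z the loaded area has grown by z in each plan dimension:
Δσ = qBL/((B+z)(L+z)) = 254×4.2×4.2/((4.2+15)(4.2+15)) = 12.154 kPa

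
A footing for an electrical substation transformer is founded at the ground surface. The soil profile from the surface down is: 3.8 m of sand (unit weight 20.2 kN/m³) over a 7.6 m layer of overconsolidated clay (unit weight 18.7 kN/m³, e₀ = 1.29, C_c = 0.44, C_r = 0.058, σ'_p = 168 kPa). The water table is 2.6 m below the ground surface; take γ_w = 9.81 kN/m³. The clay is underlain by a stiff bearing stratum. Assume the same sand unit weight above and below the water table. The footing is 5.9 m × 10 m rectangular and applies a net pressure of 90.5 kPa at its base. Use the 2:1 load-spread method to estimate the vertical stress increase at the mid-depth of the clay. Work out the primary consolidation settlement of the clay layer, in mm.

Mid-depth of clay below the ground surface: z = 3.8 + 7.6/2 = 7.6 m.
Total vertical stress at mid-clay: σ_v = 20.2×3.8 + 18.7×3.8 = 147.82 kPa.
Pore pressure: u = 9.81×(7.6 − 2.6) = 49.05 kPa.
Initial effective stress: σ'_0 = σ_v − u = 147.82 − 49.05 = 98.77 kPa.
Stress increase at mid-clay by the 2:1 spreading method:
Δσ = qBL/((B+z)(L+z)) = 90.5×5.9×10/((5.9+7.6)(10+7.6)) = 22.473 kPa
Final effective stress: σ'_f = 98.77 + 22.473 = 121.24 kPa.
σ'_f = 121.24 ≤ σ'_p = 168 kPa, so the clay remains overconsolidated and only the recompression index applies:
S_c = C_r·H/(1+e₀)·log₁₀(σ'_f/σ'_0) = 0.058×7.6/2.29×log₁₀(121.24/98.77)
    = 0.19249 × 0.089021 = 0.01714 m

S_c ≈ 17.1 mm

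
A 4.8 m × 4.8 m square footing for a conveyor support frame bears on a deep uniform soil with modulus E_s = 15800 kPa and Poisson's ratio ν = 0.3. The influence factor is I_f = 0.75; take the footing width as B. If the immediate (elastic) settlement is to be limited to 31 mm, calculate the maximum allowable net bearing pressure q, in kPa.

q ≈ 150 kPa

S_e = q·B·(1−ν²)/E_s · I_f  ⇒  q = S_e·E_s / (B·(1−ν²)·I_f).
q = 0.031 × 15800 / (4.8 × 0.91 × 0.75) = 149.5 kPa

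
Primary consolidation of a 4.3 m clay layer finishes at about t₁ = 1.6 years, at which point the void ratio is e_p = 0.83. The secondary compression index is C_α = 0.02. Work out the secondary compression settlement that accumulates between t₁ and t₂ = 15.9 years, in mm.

Secondary compression: S_s = C_α·H/(1+e_p)·log₁₀(t₂/t₁)
S_s = 0.02×4.3/(1+0.83)×log₁₀(15.9/1.6)
    = 0.04699 × 0.9973 = 0.04687 m

S_s ≈ 46.9 mm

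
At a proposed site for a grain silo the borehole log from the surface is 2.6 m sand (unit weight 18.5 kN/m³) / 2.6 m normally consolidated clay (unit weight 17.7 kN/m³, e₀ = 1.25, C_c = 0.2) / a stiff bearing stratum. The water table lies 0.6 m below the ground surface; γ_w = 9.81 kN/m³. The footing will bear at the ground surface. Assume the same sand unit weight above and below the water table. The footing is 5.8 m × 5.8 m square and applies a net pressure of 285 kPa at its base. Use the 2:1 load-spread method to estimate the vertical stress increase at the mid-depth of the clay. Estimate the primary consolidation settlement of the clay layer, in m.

Mid-depth of clay below the ground surface: z = 2.6 + 2.6/2 = 3.9 m.
Total vertical stress at mid-clay: σ_v = 18.5×2.6 + 17.7×1.3 = 71.11 kPa.
Pore pressure: u = 9.81×(3.9 − 0.6) = 32.373 kPa.
Initial effective stress: σ'_0 = σ_v − u = 71.11 − 32.373 = 38.737 kPa.
Stress increase at mid-clay by the 2:1 spreading method:
Δσ = qBL/((B+z)(L+z)) = 285×5.8×5.8/((5.8+3.9)(5.8+3.9)) = 101.9 kPa
Final effective stress: σ'_f = σ'_0 + Δσ = 38.737 + 101.9 = 140.64 kPa.
Normally consolidated clay, so the full stress increment lies on the virgin compression line:
S_c = C_c·H/(1+e₀)·log₁₀(σ'_f/σ'_0) = 0.2×2.6/(1+1.25)×log₁₀(140.64/38.737)
    = 0.23111 × 0.55998 = 0.1294 m

S_c ≈ 0.129 m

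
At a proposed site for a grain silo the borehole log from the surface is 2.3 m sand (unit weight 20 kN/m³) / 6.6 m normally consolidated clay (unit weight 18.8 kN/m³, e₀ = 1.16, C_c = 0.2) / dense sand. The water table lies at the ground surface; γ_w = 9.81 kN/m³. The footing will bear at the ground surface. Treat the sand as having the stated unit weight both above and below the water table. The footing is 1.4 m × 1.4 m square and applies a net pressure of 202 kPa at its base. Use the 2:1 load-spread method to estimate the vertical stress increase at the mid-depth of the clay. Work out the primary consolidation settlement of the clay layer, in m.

Mid-depth of clay below the ground surface: z = 2.3 + 6.6/2 = 5.6 m.
Total vertical stress at mid-clay: σ_v = 20×2.3 + 18.8×3.3 = 108.04 kPa.
Pore pressure: u = 9.81×(5.6 − 0) = 54.936 kPa.
Initial effective stress: σ'_0 = σ_v − u = 108.04 − 54.936 = 53.104 kPa.
Stress increase at mid-clay by the 2:1 spreading method:
Δσ = qBL/((B+z)(L+z)) = 202×1.4×1.4/((1.4+5.6)(1.4+5.6)) = 8.08 kPa
Final effective stress: σ'_f = σ'_0 + Δσ = 53.104 + 8.08 = 61.184 kPa.
Normally consolidated clay, so the full stress increment lies on the virgin compression line:
S_c = C_c·H/(1+e₀)·log₁₀(σ'_f/σ'_0) = 0.2×6.6/(1+1.16)×log₁₀(61.184/53.104)
    = 0.61111 × 0.061511 = 0.03759 m

S_c ≈ 0.0376 m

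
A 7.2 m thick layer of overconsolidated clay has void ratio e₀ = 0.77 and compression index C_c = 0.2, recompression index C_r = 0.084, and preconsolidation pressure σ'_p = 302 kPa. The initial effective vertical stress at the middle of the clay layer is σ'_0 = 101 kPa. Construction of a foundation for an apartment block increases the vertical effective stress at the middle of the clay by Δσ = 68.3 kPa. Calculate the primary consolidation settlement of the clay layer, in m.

S_c ≈ 0.0767 m

Final effective stress: σ'_f = 101 + 68.3 = 169.3 kPa.
σ'_f = 169.3 ≤ σ'_p = 302 kPa, so the clay remains overconsolidated and only the recompression index applies:
S_c = C_r·H/(1+e₀)·log₁₀(σ'_f/σ'_0) = 0.084×7.2/1.77×log₁₀(169.3/101)
    = 0.3417 × 0.22434 = 0.07666 m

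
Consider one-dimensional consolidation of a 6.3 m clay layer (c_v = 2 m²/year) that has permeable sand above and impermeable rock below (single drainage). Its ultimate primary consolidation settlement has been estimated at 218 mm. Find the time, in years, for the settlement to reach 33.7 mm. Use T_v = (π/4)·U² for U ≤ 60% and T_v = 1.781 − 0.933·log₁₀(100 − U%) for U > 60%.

Drainage path length: H_d = H = 6.3 m (single drainage).
U = S(t)/S_ult = 33.7/218 = 0.1546.
U ≤ 60%: T_v = (π/4)·U² = (π/4)×0.15459² = 0.018769.
t = T_v·H_d²/c_v = 0.018769×6.3²/2 = 0.3725 years.

t ≈ 0.372 years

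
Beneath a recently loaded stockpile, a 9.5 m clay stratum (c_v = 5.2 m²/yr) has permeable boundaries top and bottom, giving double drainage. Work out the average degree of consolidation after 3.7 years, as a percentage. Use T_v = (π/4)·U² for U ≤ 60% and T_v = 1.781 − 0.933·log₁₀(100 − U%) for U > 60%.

Drainage path length: H_d = H/2 = 4.75 m (double drainage).
T_v = c_v·t/H_d² = 5.2×3.7/4.75² = 0.85274.
T_v = 0.85274 corresponds to the U > 60% branch:
U = 1 − 10^((1.781 − T_v)/0.933)/100 = 0.9012

U ≈ 90.1 %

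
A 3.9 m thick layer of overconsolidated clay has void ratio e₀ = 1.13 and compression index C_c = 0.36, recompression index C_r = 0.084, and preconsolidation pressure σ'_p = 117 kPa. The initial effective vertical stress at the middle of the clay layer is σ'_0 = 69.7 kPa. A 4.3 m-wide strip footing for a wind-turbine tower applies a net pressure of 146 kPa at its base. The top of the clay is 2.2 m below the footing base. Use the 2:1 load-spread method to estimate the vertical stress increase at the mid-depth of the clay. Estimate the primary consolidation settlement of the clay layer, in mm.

S_c ≈ 94 mm

Mid-depth of clay below the footing base: z = 2.2 + 3.9/2 = 4.15 m.
Stress increase at mid-clay by the 2:1 spreading method:
Δσ = qB/(B+z) = 146×4.3/(4.3+4.15) = 74.296 kPa
Final effective stress: σ'_f = 69.7 + 74.296 = 144 kPa.
σ'_f = 144 > σ'_p = 117 kPa, so the stress path crosses the preconsolidation pressure — recompression up to σ'_p, then virgin compression beyond:
S_c = H/(1+e₀)·[C_r·log₁₀(σ'_p/σ'_0) + C_c·log₁₀(σ'_f/σ'_p)]
    = 3.9/2.13 × [0.084×log₁₀(117/69.7) + 0.36×log₁₀(144/117)]
    = 1.831 × [0.018896 + 0.032464] = 0.09404 m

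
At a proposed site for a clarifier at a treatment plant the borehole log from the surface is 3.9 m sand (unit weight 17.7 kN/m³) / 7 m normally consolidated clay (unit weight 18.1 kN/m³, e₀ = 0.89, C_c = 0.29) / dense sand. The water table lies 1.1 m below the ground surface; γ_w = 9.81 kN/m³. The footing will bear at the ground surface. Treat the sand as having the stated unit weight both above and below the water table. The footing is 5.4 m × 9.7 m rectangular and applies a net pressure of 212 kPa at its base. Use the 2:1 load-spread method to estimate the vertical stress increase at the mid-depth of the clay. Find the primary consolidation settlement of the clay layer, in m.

S_c ≈ 0.253 m

Mid-depth of clay below the ground surface: z = 3.9 + 7/2 = 7.4 m.
Total vertical stress at mid-clay: σ_v = 17.7×3.9 + 18.1×3.5 = 132.38 kPa.
Pore pressure: u = 9.81×(7.4 − 1.1) = 61.803 kPa.
Initial effective stress: σ'_0 = σ_v − u = 132.38 − 61.803 = 70.577 kPa.
Stress increase at mid-clay by the 2:1 spreading method:
Δσ = qBL/((B+z)(L+z)) = 212×5.4×9.7/((5.4+7.4)(9.7+7.4)) = 50.734 kPa
Final effective stress: σ'_f = σ'_0 + Δσ = 70.577 + 50.734 = 121.31 kPa.
Normally consolidated clay, so the full stress increment lies on the virgin compression line:
S_c = C_c·H/(1+e₀)·log₁₀(σ'_f/σ'_0) = 0.29×7/(1+0.89)×log₁₀(121.31/70.577)
    = 1.0741 × 0.23523 = 0.2527 m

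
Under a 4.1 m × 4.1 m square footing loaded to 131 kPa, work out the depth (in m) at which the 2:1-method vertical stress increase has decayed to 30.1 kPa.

2:1 spreading — at depth z the loaded area has grown by z in each plan dimension:
qB²/(B+z)² = Δσ_z ⇒ z = B(√(q/Δσ_z) − 1) = 4.1×(√(131/30.1) − 1) = 4.453 m

z ≈ 4.45 m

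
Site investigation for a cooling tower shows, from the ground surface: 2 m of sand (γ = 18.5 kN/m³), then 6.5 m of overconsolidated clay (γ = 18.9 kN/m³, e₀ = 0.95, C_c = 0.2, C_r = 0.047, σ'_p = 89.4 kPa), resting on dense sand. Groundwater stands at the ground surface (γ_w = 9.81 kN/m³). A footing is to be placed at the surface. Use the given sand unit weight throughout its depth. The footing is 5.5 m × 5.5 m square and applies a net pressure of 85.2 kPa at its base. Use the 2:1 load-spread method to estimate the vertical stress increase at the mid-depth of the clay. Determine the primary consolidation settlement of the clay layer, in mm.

S_c ≈ 26.5 mm

Mid-depth of clay below the ground surface: z = 2 + 6.5/2 = 5.25 m.
Total vertical stress at mid-clay: σ_v = 18.5×2 + 18.9×3.25 = 98.425 kPa.
Pore pressure: u = 9.81×(5.25 − 0) = 51.503 kPa.
Initial effective stress: σ'_0 = σ_v − u = 98.425 − 51.503 = 46.922 kPa.
Stress increase at mid-clay by the 2:1 spreading method:
Δσ = qBL/((B+z)(L+z)) = 85.2×5.5×5.5/((5.5+5.25)(5.5+5.25)) = 22.302 kPa
Final effective stress: σ'_f = 46.922 + 22.302 = 69.224 kPa.
σ'_f = 69.224 ≤ σ'_p = 89.4 kPa, so the clay remains overconsolidated and only the recompression index applies:
S_c = C_r·H/(1+e₀)·log₁₀(σ'_f/σ'_0) = 0.047×6.5/1.95×log₁₀(69.224/46.922)
    = 0.15667 × 0.16888 = 0.02646 m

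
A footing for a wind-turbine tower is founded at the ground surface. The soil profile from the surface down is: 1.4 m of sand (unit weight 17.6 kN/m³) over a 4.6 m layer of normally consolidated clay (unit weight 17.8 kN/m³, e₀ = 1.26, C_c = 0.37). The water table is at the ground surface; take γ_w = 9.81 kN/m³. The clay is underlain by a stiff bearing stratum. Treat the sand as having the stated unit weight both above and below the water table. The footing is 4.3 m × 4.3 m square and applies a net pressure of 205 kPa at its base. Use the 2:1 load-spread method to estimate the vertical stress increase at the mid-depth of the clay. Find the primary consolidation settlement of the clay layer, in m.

Mid-depth of clay below the ground surface: z = 1.4 + 4.6/2 = 3.7 m.
Total vertical stress at mid-clay: σ_v = 17.6×1.4 + 17.8×2.3 = 65.58 kPa.
Pore pressure: u = 9.81×(3.7 − 0) = 36.297 kPa.
Initial effective stress: σ'_0 = σ_v − u = 65.58 − 36.297 = 29.283 kPa.
Stress increase at mid-clay by the 2:1 spreading method:
Δσ = qBL/((B+z)(L+z)) = 205×4.3×4.3/((4.3+3.7)(4.3+3.7)) = 59.226 kPa
Final effective stress: σ'_f = σ'_0 + Δσ = 29.283 + 59.226 = 88.509 kPa.
Normally consolidated clay, so the full stress increment lies on the virgin compression line:
S_c = C_c·H/(1+e₀)·log₁₀(σ'_f/σ'_0) = 0.37×4.6/(1+1.26)×log₁₀(88.509/29.283)
    = 0.7531 × 0.48037 = 0.3618 m

S_c ≈ 0.362 m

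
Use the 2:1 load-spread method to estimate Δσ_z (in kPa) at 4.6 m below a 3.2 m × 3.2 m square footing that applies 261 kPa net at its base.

By the 2:1 method the load spreads at 1 horizontal : 2 vertical, so at depth z the loaded area has grown by z in each plan dimension:
Δσ = qBL/((B+z)(L+z)) = 261×3.2×3.2/((3.2+4.6)(3.2+4.6)) = 43.929 kPa

Δσ_z ≈ 43.9 kPa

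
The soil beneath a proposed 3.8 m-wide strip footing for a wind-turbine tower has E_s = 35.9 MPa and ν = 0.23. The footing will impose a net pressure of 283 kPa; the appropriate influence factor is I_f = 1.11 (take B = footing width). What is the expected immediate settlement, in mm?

Immediate (elastic) settlement: S_e = q·B·(1−ν²)/E_s · I_f.
E_s = 35.9 MPa = 35900 kPa.
S_e = 283 × 3.8 × (1 − 0.23²) / 35900 × 1.11
    = 283 × 3.8 × 0.9471 / 35900 × 1.11
    = 0.03149 m = 31.49 mm

S_e ≈ 31.5 mm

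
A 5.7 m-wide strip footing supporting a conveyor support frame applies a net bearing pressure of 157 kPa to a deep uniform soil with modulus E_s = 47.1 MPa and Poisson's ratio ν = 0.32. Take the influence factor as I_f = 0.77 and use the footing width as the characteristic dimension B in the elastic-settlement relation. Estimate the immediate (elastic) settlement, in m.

S_e ≈ 0.0131 m

Immediate (elastic) settlement: S_e = q·B·(1−ν²)/E_s · I_f.
E_s = 47.1 MPa = 47100 kPa.
S_e = 157 × 5.7 × (1 − 0.32²) / 47100 × 0.77
    = 157 × 5.7 × 0.8976 / 47100 × 0.77
    = 0.01313 m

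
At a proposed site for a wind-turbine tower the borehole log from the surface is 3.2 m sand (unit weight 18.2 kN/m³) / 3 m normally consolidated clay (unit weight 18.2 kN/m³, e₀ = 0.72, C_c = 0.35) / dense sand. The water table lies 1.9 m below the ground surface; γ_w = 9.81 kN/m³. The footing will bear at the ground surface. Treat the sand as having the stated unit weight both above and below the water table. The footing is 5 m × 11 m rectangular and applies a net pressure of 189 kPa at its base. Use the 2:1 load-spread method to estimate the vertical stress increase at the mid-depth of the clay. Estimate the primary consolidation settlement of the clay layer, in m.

Mid-depth of clay below the ground surface: z = 3.2 + 3/2 = 4.7 m.
Total vertical stress at mid-clay: σ_v = 18.2×3.2 + 18.2×1.5 = 85.54 kPa.
Pore pressure: u = 9.81×(4.7 − 1.9) = 27.468 kPa.
Initial effective stress: σ'_0 = σ_v − u = 85.54 − 27.468 = 58.072 kPa.
Stress increase at mid-clay by the 2:1 spreading method:
Δσ = qBL/((B+z)(L+z)) = 189×5×11/((5+4.7)(11+4.7)) = 68.258 kPa
Final effective stress: σ'_f = σ'_0 + Δσ = 58.072 + 68.258 = 126.33 kPa.
Normally consolidated clay, so the full stress increment lies on the virgin compression line:
S_c = C_c·H/(1+e₀)·log₁₀(σ'_f/σ'_0) = 0.35×3/(1+0.72)×log₁₀(126.33/58.072)
    = 0.61047 × 0.33754 = 0.2061 m

S_c ≈ 0.206 m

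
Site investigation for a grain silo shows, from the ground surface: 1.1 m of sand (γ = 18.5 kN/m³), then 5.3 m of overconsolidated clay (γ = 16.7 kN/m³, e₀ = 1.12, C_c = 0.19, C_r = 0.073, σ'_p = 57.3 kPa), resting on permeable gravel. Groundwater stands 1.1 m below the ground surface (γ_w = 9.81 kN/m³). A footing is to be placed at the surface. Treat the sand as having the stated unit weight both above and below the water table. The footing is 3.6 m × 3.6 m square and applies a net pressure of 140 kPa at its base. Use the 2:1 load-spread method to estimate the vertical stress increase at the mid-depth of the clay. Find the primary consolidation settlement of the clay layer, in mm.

Mid-depth of clay below the ground surface: z = 1.1 + 5.3/2 = 3.75 m.
Total vertical stress at mid-clay: σ_v = 18.5×1.1 + 16.7×2.65 = 64.605 kPa.
Pore pressure: u = 9.81×(3.75 − 1.1) = 25.997 kPa.
Initial effective stress: σ'_0 = σ_v − u = 64.605 − 25.997 = 38.608 kPa.
Stress increase at mid-clay by the 2:1 spreading method:
Δσ = qBL/((B+z)(L+z)) = 140×3.6×3.6/((3.6+3.75)(3.6+3.75)) = 33.586 kPa
Final effective stress: σ'_f = 38.608 + 33.586 = 72.194 kPa.
σ'_f = 72.194 > σ'_p = 57.3 kPa, so the stress path crosses the preconsolidation pressure — recompression up to σ'_p, then virgin compression beyond:
S_c = H/(1+e₀)·[C_r·log₁₀(σ'_p/σ'_0) + C_c·log₁₀(σ'_f/σ'_p)]
    = 5.3/2.12 × [0.073×log₁₀(57.3/38.608) + 0.19×log₁₀(72.194/57.3)]
    = 2.5 × [0.012518 + 0.019066] = 0.07896 m

S_c ≈ 79 mm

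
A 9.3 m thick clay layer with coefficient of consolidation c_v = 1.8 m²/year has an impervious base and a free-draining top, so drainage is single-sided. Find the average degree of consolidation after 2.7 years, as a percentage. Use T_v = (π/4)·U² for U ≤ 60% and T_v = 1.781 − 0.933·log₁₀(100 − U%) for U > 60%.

U ≈ 26.7 %

Drainage path length: H_d = H = 9.3 m (single drainage).
T_v = c_v·t/H_d² = 1.8×2.7/9.3² = 0.056191.
T_v = 0.056191 corresponds to the U ≤ 60% branch:
U = √(4T_v/π) = 0.2675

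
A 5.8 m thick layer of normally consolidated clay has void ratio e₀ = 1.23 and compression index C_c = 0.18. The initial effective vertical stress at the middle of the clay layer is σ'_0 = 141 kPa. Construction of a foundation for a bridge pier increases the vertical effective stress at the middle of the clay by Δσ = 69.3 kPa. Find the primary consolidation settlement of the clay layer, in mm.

Final effective stress: σ'_f = σ'_0 + Δσ = 141 + 69.3 = 210.3 kPa.
Normally consolidated clay, so the full stress increment lies on the virgin compression line:
S_c = C_c·H/(1+e₀)·log₁₀(σ'_f/σ'_0) = 0.18×5.8/(1+1.23)×log₁₀(210.3/141)
    = 0.46816 × 0.17362 = 0.08128 m

S_c ≈ 81.3 mm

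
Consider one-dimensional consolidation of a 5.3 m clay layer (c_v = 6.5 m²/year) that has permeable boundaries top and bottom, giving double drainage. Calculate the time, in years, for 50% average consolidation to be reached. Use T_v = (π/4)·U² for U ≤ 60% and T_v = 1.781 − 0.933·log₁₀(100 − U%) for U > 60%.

Drainage path length: H_d = H/2 = 2.65 m (double drainage).
U ≤ 60%: T_v = (π/4)·U² = (π/4)×0.5² = 0.19635.
t = T_v·H_d²/c_v = 0.19635×2.65²/6.5 = 0.2121 years.

t ≈ 0.212 years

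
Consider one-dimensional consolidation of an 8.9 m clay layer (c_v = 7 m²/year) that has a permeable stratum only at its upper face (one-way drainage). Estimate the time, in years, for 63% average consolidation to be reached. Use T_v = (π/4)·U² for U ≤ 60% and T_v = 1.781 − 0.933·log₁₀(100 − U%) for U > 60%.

Drainage path length: H_d = H = 8.9 m (single drainage).
U > 60%: T_v = 1.781 − 0.933·log₁₀(100 − 63) = 0.31787.
t = T_v·H_d²/c_v = 0.31787×8.9²/7 = 3.597 years.

t ≈ 3.6 years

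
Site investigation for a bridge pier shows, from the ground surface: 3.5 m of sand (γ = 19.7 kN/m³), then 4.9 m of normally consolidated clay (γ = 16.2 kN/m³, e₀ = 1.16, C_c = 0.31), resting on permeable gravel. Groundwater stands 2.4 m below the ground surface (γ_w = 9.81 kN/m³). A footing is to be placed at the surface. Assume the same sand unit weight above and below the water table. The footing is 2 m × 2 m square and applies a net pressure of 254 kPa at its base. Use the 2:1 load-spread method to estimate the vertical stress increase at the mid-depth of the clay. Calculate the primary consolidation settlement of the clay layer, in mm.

S_c ≈ 60.2 mm

Mid-depth of clay below the ground surface: z = 3.5 + 4.9/2 = 5.95 m.
Total vertical stress at mid-clay: σ_v = 19.7×3.5 + 16.2×2.45 = 108.64 kPa.
Pore pressure: u = 9.81×(5.95 − 2.4) = 34.825 kPa.
Initial effective stress: σ'_0 = σ_v − u = 108.64 − 34.825 = 73.815 kPa.
Stress increase at mid-clay by the 2:1 spreading method:
Δσ = qBL/((B+z)(L+z)) = 254×2×2/((2+5.95)(2+5.95)) = 16.075 kPa
Final effective stress: σ'_f = σ'_0 + Δσ = 73.815 + 16.075 = 89.89 kPa.
Normally consolidated clay, so the full stress increment lies on the virgin compression line:
S_c = C_c·H/(1+e₀)·log₁₀(σ'_f/σ'_0) = 0.31×4.9/(1+1.16)×log₁₀(89.89/73.815)
    = 0.70324 × 0.085567 = 0.06017 m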